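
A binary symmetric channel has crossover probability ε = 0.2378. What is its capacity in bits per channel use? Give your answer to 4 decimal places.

0.2086 bits

Binary symmetric channel: C = 1 − h₂(ε) where h₂ is the binary entropy function.
h₂(0.2378) = −0.2378·log₂0.2378 − 0.7622·log₂0.7622 = 0.7914.
C = 1 − 0.7914 = 0.2086 bits per channel use.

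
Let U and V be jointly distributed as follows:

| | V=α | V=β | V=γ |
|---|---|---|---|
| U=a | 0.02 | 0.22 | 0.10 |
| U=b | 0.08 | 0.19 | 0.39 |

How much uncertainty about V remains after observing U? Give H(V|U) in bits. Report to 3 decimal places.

1.277 bits

Chain rule: H(V|U) = H(U,V) − H(U).
Marginals: p(U) = (0.3400, 0.6600), p(V) = (0.1000, 0.4100, 0.4900).
H(U,V) = 2.2022 bits; H(U) = 0.9248 bits.
H(V|U) = 2.2022 − 0.9248 = 1.277 bits.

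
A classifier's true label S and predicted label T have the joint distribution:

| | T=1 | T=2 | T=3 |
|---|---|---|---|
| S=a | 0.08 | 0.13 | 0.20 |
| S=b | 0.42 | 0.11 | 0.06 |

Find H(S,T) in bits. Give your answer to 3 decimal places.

2.258 bits

H(S,T) = −Σ p(x,y)·log₂ p(x,y) over all 6 cells.
  cell (a,1): −0.08·log₂0.08 = 0.2915
  cell (a,2): −0.13·log₂0.13 = 0.3826
  cell (a,3): −0.20·log₂0.20 = 0.4644
  cell (b,1): −0.42·log₂0.42 = 0.5256
  cell (b,2): −0.11·log₂0.11 = 0.3503
  cell (b,3): −0.06·log₂0.06 = 0.2435
Sum = 2.258 bits.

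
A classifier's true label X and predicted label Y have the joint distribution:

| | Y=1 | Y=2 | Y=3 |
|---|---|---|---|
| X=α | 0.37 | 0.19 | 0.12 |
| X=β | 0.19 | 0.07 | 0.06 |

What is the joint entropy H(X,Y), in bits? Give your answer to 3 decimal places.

H(X,Y) = −Σ p(x,y)·log₂ p(x,y) over all 6 cells.
  cell (α,1): −0.37·log₂0.37 = 0.5307
  cell (α,2): −0.19·log₂0.19 = 0.4552
  cell (α,3): −0.12·log₂0.12 = 0.3671
  cell (β,1): −0.19·log₂0.19 = 0.4552
  cell (β,2): −0.07·log₂0.07 = 0.2686
  cell (β,3): −0.06·log₂0.06 = 0.2435
Sum = 2.320 bits.

2.320 bits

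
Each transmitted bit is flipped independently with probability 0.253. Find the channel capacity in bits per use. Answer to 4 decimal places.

Binary symmetric channel: C = 1 − h₂(ε) where h₂ is the binary entropy function.
h₂(0.253) = −0.253·log₂0.253 − 0.747·log₂0.747 = 0.8160.
C = 1 − 0.8160 = 0.1840 bits per channel use.

0.1840 bits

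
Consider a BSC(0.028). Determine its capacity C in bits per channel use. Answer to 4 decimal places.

0.8157 bits

Binary symmetric channel: C = 1 − h₂(ε) where h₂ is the binary entropy function.
h₂(0.028) = −0.028·log₂0.028 − 0.972·log₂0.972 = 0.1843.
C = 1 − 0.1843 = 0.8157 bits per channel use.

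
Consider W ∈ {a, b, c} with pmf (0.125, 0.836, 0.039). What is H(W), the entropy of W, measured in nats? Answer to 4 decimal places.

H(W) = −Σ p·ln p.
  −(0.125)·ln(0.125) = 0.25993
  −(0.836)·ln(0.836) = 0.14975
  −(0.039)·ln(0.039) = 0.12652
Sum: 0.25993 + 0.14975 + 0.12652 = 0.5362 nats.

0.5362 nats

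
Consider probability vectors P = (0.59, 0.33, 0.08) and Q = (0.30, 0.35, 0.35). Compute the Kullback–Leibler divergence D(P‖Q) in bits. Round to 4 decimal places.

0.3773 bits

D(P‖Q) = Σ p·log₂(p/q).
  0.59·log₂(0.59/0.30) = 0.57569
  0.33·log₂(0.33/0.35) = -0.02801
  0.08·log₂(0.08/0.35) = -0.17034
D(P‖Q) = 0.3773 bits.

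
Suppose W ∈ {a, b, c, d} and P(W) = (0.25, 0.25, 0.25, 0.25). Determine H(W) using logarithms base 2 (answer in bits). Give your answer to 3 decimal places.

2.000 bits

H(W) = −Σ p·log₂ p.
  −(0.25)·log₂(0.25) = 0.5000
  −(0.25)·log₂(0.25) = 0.5000
  −(0.25)·log₂(0.25) = 0.5000
  −(0.25)·log₂(0.25) = 0.5000
Sum: 0.5000 + 0.5000 + 0.5000 + 0.5000 = 2.000 bits.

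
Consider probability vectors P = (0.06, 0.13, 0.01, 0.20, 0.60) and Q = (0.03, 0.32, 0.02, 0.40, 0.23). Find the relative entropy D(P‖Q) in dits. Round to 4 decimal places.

0.1538 dits

D(P‖Q) = Σ p·log₁₀(p/q).
  0.06·log₁₀(0.06/0.03) = 0.01806
  0.13·log₁₀(0.13/0.32) = -0.05086
  0.01·log₁₀(0.01/0.02) = -0.00301
  0.20·log₁₀(0.20/0.40) = -0.06021
  0.60·log₁₀(0.60/0.23) = 0.24985
D(P‖Q) = 0.1538 dits.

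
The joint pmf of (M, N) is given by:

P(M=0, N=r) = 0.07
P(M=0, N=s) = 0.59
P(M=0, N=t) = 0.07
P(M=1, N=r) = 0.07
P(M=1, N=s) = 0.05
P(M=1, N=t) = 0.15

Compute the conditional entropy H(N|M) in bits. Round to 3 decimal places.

1.040 bits

Marginals: p(M) = (0.7300, 0.2700), p(N) = (0.1400, 0.6400, 0.2200).
H(N|M) = Σ p(M) · H(N|M=·).
  M=0: p=0.7300, H(N|M=0) = 0.8970
  M=1: p=0.2700, H(N|M=1) = 1.4266
Weighted sum = 1.040 bits.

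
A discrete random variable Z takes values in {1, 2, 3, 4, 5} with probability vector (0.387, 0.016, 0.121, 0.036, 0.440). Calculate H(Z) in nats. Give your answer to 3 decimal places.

1.170 nats

H(Z) = −Σ p·ln p.
  −(0.387)·ln(0.387) = 0.3674
  −(0.016)·ln(0.016) = 0.0662
  −(0.121)·ln(0.121) = 0.2555
  −(0.036)·ln(0.036) = 0.1197
  −(0.440)·ln(0.440) = 0.3612
Sum: 0.3674 + 0.0662 + 0.2555 + 0.1197 + 0.3612 = 1.170 nats.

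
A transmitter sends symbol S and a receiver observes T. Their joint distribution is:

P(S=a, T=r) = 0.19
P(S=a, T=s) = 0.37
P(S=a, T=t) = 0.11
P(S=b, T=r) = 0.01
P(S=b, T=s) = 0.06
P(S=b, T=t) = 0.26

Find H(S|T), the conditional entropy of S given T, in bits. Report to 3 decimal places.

Chain rule: H(S|T) = H(S,T) − H(T).
Marginals: p(S) = (0.6700, 0.3300), p(T) = (0.2000, 0.4300, 0.3700).
H(S,T) = 2.1515 bits; H(T) = 1.5187 bits.
H(S|T) = 2.1515 − 1.5187 = 0.633 bits.

0.633 bits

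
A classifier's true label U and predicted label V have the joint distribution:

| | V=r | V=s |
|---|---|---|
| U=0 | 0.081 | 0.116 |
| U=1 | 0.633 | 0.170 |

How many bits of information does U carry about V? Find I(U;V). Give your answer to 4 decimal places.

0.0730 bits

Marginals: p(U) = (0.1970, 0.8030), p(V) = (0.7140, 0.2860).
I(U;V) = Σ p(x,y)·log₂[p(x,y)/(p(x)p(y))].
  (0,r): 0.081·log₂(0.5759) = -0.06449
  (0,s): 0.116·log₂(2.0589) = 0.12085
  (1,r): 0.633·log₂(1.1041) = 0.09040
  (1,s): 0.170·log₂(0.7402) = -0.07377
Sum = 0.0730 bits.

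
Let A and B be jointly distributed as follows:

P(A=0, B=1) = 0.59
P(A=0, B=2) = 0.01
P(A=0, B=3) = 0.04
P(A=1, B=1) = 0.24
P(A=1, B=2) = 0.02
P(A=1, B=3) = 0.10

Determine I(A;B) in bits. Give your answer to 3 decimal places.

0.074 bits

Marginals: p(A) = (0.6400, 0.3600), p(B) = (0.8300, 0.0300, 0.1400).
I(A;B) = H(A) + H(B) − H(A,B).
H(A) = 0.9427, H(B) = 0.7720, H(A,B) = 1.6405.
I(A;B) = 0.9427 + 0.7720 − 1.6405 = 0.074 bits.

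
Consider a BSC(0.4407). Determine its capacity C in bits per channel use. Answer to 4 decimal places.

0.0102 bits

Binary symmetric channel: C = 1 − h₂(ε) where h₂ is the binary entropy function.
h₂(0.4407) = −0.4407·log₂0.4407 − 0.5593·log₂0.5593 = 0.9898.
C = 1 − 0.9898 = 0.0102 bits per channel use.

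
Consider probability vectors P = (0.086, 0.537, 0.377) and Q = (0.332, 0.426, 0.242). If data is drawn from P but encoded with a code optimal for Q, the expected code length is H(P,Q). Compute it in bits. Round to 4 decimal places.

1.5696 bits

H(P,Q) = −Σ p·log₂ q.
  −0.086·log₂(0.332) = 0.13680
  −0.537·log₂(0.426) = 0.66109
  −0.377·log₂(0.242) = 0.77169
H(P,Q) = 1.5696 bits.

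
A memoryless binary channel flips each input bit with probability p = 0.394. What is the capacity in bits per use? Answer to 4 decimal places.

Binary symmetric channel: C = 1 − h₂(ε) where h₂ is the binary entropy function.
h₂(0.394) = −0.394·log₂0.394 − 0.606·log₂0.606 = 0.9673.
C = 1 − 0.9673 = 0.0327 bits per channel use.

0.0327 bits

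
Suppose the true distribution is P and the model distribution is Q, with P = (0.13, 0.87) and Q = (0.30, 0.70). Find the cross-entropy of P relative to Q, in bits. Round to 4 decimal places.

0.6735 bits

H(P,Q) = −Σ p·log₂ q.
  −0.13·log₂(0.30) = 0.22581
  −0.87·log₂(0.70) = 0.44768
H(P,Q) = 0.6735 bits.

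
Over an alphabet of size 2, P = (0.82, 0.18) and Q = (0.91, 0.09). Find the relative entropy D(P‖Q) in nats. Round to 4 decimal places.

0.0394 nats

D(P‖Q) = Σ p·ln(p/q).
  0.82·ln(0.82/0.91) = -0.08540
  0.18·ln(0.18/0.09) = 0.12477
D(P‖Q) = 0.0394 nats.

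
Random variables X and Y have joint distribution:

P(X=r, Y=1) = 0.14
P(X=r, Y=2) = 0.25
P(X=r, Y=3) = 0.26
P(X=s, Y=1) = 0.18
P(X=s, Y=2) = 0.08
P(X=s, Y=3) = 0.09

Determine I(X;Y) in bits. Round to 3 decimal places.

0.066 bits

Marginals: p(X) = (0.6500, 0.3500), p(Y) = (0.3200, 0.3300, 0.3500).
I(X;Y) = H(X) + H(Y) − H(X,Y).
H(X) = 0.9341, H(Y) = 1.5840, H(X,Y) = 2.4519.
I(X;Y) = 0.9341 + 1.5840 − 2.4519 = 0.066 bits.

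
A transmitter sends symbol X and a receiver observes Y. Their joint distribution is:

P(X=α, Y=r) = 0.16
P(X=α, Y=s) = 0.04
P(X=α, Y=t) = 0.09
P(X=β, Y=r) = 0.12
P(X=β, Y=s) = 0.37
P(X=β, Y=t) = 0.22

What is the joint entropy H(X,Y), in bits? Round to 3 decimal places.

2.300 bits

H(X,Y) = −Σ p(x,y)·log₂ p(x,y) over all 6 cells.
  cell (α,r): −0.16·log₂0.16 = 0.4230
  cell (α,s): −0.04·log₂0.04 = 0.1858
  cell (α,t): −0.09·log₂0.09 = 0.3127
  cell (β,r): −0.12·log₂0.12 = 0.3671
  cell (β,s): −0.37·log₂0.37 = 0.5307
  cell (β,t): −0.22·log₂0.22 = 0.4806
Sum = 2.300 bits.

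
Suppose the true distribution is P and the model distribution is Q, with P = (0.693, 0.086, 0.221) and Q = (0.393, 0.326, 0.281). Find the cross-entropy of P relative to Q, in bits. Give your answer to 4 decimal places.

H(P,Q) = −Σ p·log₂ q.
  −0.693·log₂(0.393) = 0.93375
  −0.086·log₂(0.326) = 0.13907
  −0.221·log₂(0.281) = 0.40473
H(P,Q) = 1.4775 bits.

1.4775 bits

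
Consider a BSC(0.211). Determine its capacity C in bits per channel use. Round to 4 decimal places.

0.2566 bits

Binary symmetric channel: C = 1 − h₂(ε) where h₂ is the binary entropy function.
h₂(0.211) = −0.211·log₂0.211 − 0.789·log₂0.789 = 0.7434.
C = 1 − 0.7434 = 0.2566 bits per channel use.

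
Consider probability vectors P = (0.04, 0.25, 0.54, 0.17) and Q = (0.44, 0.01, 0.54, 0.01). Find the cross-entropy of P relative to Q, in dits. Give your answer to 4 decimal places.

H(P,Q) = −Σ p·log₁₀ q.
  −0.04·log₁₀(0.44) = 0.01426
  −0.25·log₁₀(0.01) = 0.50000
  −0.54·log₁₀(0.54) = 0.14451
  −0.17·log₁₀(0.01) = 0.34000
H(P,Q) = 0.9988 dits.

0.9988 dits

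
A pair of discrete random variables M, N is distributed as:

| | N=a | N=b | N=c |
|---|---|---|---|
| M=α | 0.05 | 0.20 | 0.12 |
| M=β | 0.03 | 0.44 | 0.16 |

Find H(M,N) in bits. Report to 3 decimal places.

H(M,N) = −Σ p(x,y)·log₂ p(x,y) over all 6 cells.
  cell (α,a): −0.05·log₂0.05 = 0.2161
  cell (α,b): −0.20·log₂0.20 = 0.4644
  cell (α,c): −0.12·log₂0.12 = 0.3671
  cell (β,a): −0.03·log₂0.03 = 0.1518
  cell (β,b): −0.44·log₂0.44 = 0.5211
  cell (β,c): −0.16·log₂0.16 = 0.4230
Sum = 2.143 bits.

2.143 bits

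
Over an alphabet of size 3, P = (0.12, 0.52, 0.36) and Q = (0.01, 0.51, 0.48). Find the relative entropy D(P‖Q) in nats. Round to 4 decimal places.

D(P‖Q) = Σ p·ln(p/q).
  0.12·ln(0.12/0.01) = 0.29819
  0.52·ln(0.52/0.51) = 0.01010
  0.36·ln(0.36/0.48) = -0.10357
D(P‖Q) = 0.2047 nats.

0.2047 nats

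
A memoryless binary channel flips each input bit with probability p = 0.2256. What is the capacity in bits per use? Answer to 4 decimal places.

0.2297 bits

Binary symmetric channel: C = 1 − h₂(ε) where h₂ is the binary entropy function.
h₂(0.2256) = −0.2256·log₂0.2256 − 0.7744·log₂0.7744 = 0.7703.
C = 1 − 0.7703 = 0.2297 bits per channel use.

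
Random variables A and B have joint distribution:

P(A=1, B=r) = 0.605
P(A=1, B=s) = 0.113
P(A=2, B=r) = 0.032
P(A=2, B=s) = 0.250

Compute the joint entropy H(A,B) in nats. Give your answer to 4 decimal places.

H(A,B) = −Σ p(x,y)·ln p(x,y) over all 4 cells.
  cell (1,r): −0.605·ln0.605 = 0.30403
  cell (1,s): −0.113·ln0.113 = 0.24638
  cell (2,r): −0.032·ln0.032 = 0.11014
  cell (2,s): −0.250·ln0.250 = 0.34657
Sum = 1.0071 nats.

1.0071 nats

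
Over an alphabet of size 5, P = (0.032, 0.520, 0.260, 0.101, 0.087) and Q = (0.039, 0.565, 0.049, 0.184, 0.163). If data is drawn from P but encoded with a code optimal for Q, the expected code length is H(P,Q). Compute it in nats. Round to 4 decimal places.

H(P,Q) = −Σ p·ln q.
  −0.032·ln(0.039) = 0.10381
  −0.520·ln(0.565) = 0.29688
  −0.260·ln(0.049) = 0.78414
  −0.101·ln(0.184) = 0.17097
  −0.087·ln(0.163) = 0.15782
H(P,Q) = 1.5136 nats.

1.5136 nats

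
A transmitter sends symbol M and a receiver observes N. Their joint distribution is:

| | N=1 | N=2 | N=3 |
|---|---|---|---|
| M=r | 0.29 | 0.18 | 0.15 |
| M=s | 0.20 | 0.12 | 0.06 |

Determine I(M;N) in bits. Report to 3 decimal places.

0.007 bits

Marginals: p(M) = (0.6200, 0.3800), p(N) = (0.4900, 0.3000, 0.2100).
I(M;N) = H(M) + H(N) − H(M,N).
H(M) = 0.9580, H(N) = 1.4982, H(M,N) = 2.4487.
I(M;N) = 0.9580 + 1.4982 − 2.4487 = 0.007 bits.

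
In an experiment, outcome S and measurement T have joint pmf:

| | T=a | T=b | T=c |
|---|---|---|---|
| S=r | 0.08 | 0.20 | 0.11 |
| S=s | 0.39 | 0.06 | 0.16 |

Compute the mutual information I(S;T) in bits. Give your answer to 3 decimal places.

0.190 bits

Marginals: p(S) = (0.3900, 0.6100), p(T) = (0.4700, 0.2600, 0.2700).
I(S;T) = H(S) + H(T) − H(S,T).
H(S) = 0.9648, H(T) = 1.5273, H(S,T) = 2.3025.
I(S;T) = 0.9648 + 1.5273 − 2.3025 = 0.190 bits.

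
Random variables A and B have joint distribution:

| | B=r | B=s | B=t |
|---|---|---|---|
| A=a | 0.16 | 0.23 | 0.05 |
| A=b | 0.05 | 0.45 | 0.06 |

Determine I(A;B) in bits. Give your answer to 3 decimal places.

0.086 bits

Marginals: p(A) = (0.4400, 0.5600), p(B) = (0.2100, 0.6800, 0.1100).
I(A;B) = Σ p(x,y)·log₂[p(x,y)/(p(x)p(y))].
  (a,r): 0.16·log₂(1.7316) = 0.1267
  (a,s): 0.23·log₂(0.7687) = -0.0873
  (a,t): 0.05·log₂(1.0331) = 0.0023
  (b,r): 0.05·log₂(0.4252) = -0.0617
  (b,s): 0.45·log₂(1.1817) = 0.1084
  (b,t): 0.06·log₂(0.9740) = -0.0023
Sum = 0.086 bits.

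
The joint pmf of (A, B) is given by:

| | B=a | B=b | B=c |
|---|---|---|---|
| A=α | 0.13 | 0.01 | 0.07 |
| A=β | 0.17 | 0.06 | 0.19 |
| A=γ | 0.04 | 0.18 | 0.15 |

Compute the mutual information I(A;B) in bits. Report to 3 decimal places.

0.193 bits

Marginals: p(A) = (0.2100, 0.4200, 0.3700), p(B) = (0.3400, 0.2500, 0.4100).
I(A;B) = Σ p(x,y)·log₂[p(x,y)/(p(x)p(y))].
  (α,a): 0.13·log₂(1.8207) = 0.1124
  (α,b): 0.01·log₂(0.1905) = -0.0239
  (α,c): 0.07·log₂(0.8130) = -0.0209
  (β,a): 0.17·log₂(1.1905) = 0.0428
  (β,b): 0.06·log₂(0.5714) = -0.0484
  (β,c): 0.19·log₂(1.1034) = 0.0270
  (γ,a): 0.04·log₂(0.3180) = -0.0661
  (γ,b): 0.18·log₂(1.9459) = 0.1729
  (γ,c): 0.15·log₂(0.9888) = -0.0024
Sum = 0.193 bits.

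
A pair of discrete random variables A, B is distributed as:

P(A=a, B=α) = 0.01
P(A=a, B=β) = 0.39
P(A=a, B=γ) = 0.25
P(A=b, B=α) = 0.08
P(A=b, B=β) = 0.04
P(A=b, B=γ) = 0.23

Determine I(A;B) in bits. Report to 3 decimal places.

Marginals: p(A) = (0.6500, 0.3500), p(B) = (0.0900, 0.4300, 0.4800).
I(A;B) = Σ p(x,y)·log₂[p(x,y)/(p(x)p(y))].
  (a,α): 0.01·log₂(0.1709) = -0.0255
  (a,β): 0.39·log₂(1.3953) = 0.1874
  (a,γ): 0.25·log₂(0.8013) = -0.0799
  (b,α): 0.08·log₂(2.5397) = 0.1076
  (b,β): 0.04·log₂(0.2658) = -0.0765
  (b,γ): 0.23·log₂(1.3690) = 0.1042
Sum = 0.217 bits.

0.217 bits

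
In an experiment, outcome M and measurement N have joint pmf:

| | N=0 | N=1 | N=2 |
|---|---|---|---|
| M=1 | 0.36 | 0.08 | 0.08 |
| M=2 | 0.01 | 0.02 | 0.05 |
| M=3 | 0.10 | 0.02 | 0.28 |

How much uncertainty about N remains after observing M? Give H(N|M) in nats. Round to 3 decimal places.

Marginals: p(M) = (0.5200, 0.0800, 0.4000), p(N) = (0.4700, 0.1200, 0.4100).
H(N|M) = Σ p(M) · H(N|M=·).
  M=1: p=0.5200, H(N|M=1) = 0.8305
  M=2: p=0.0800, H(N|M=2) = 0.9003
  M=3: p=0.4000, H(N|M=3) = 0.7460
Weighted sum = 0.802 nats.

0.802 nats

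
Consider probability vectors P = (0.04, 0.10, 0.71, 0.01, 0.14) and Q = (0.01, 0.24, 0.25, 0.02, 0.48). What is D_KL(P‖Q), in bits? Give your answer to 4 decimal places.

D(P‖Q) = Σ p·log₂(p/q).
  0.04·log₂(0.04/0.01) = 0.08000
  0.10·log₂(0.10/0.24) = -0.12630
  0.71·log₂(0.71/0.25) = 1.06918
  0.01·log₂(0.01/0.02) = -0.01000
  0.14·log₂(0.14/0.48) = -0.24887
D(P‖Q) = 0.7640 bits.

0.7640 bits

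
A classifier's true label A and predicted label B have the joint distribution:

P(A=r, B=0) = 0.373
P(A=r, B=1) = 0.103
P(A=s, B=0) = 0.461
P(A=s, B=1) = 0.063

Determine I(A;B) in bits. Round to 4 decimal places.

Marginals: p(A) = (0.4760, 0.5240), p(B) = (0.8340, 0.1660).
I(A;B) = Σ p(x,y)·log₂[p(x,y)/(p(x)p(y))].
  (r,0): 0.373·log₂(0.9396) = -0.03353
  (r,1): 0.103·log₂(1.3035) = 0.03939
  (s,0): 0.461·log₂(1.0549) = 0.03553
  (s,1): 0.063·log₂(0.7243) = -0.02932
Sum = 0.0121 bits.

0.0121 bits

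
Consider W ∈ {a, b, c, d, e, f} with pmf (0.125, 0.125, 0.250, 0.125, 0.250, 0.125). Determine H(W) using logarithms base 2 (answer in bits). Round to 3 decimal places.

H(W) = −Σ p·log₂ p.
  −(0.125)·log₂(0.125) = 0.3750
  −(0.125)·log₂(0.125) = 0.3750
  −(0.250)·log₂(0.250) = 0.5000
  −(0.125)·log₂(0.125) = 0.3750
  −(0.250)·log₂(0.250) = 0.5000
  −(0.125)·log₂(0.125) = 0.3750
Sum: 0.3750 + 0.3750 + 0.5000 + 0.3750 + 0.5000 + 0.3750 = 2.500 bits.

2.500 bits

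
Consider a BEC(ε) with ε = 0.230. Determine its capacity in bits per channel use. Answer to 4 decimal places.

Binary erasure channel: capacity C = 1 − ε.
C = 1 − 0.230 = 0.7700 bits per channel use.

0.7700 bits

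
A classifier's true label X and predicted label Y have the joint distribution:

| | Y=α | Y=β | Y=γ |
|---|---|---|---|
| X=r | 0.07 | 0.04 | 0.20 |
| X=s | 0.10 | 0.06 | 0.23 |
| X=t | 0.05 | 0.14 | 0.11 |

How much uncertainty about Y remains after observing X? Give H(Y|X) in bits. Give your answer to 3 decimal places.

1.371 bits

Chain rule: H(Y|X) = H(X,Y) − H(X).
Marginals: p(X) = (0.3100, 0.3900, 0.3000), p(Y) = (0.2200, 0.2400, 0.5400).
H(X,Y) = 2.9456 bits; H(X) = 1.5747 bits.
H(Y|X) = 2.9456 − 1.5747 = 1.371 bits.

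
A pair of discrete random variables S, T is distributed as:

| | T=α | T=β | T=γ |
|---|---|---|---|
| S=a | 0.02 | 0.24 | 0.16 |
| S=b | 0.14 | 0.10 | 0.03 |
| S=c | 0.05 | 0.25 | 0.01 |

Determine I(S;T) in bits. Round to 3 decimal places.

0.252 bits

Marginals: p(S) = (0.4200, 0.2700, 0.3100), p(T) = (0.2100, 0.5900, 0.2000).
I(S;T) = H(S) + H(T) − H(S,T).
H(S) = 1.5595, H(T) = 1.3863, H(S,T) = 2.6936.
I(S;T) = 1.5595 + 1.3863 − 2.6936 = 0.252 bits.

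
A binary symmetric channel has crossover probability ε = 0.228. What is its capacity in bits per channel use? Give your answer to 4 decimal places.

0.2255 bits

Binary symmetric channel: C = 1 − h₂(ε) where h₂ is the binary entropy function.
h₂(0.228) = −0.228·log₂0.228 − 0.772·log₂0.772 = 0.7745.
C = 1 − 0.7745 = 0.2255 bits per channel use.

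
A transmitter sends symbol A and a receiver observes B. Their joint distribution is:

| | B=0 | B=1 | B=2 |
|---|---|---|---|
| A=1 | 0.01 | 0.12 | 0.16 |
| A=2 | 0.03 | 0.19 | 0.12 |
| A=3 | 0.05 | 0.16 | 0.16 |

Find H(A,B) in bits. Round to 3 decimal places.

H(A,B) = −Σ p(x,y)·log₂ p(x,y) over all 9 cells.
  cell (1,0): −0.01·log₂0.01 = 0.0664
  cell (1,1): −0.12·log₂0.12 = 0.3671
  cell (1,2): −0.16·log₂0.16 = 0.4230
  cell (2,0): −0.03·log₂0.03 = 0.1518
  cell (2,1): −0.19·log₂0.19 = 0.4552
  cell (2,2): −0.12·log₂0.12 = 0.3671
  cell (3,0): −0.05·log₂0.05 = 0.2161
  cell (3,1): −0.16·log₂0.16 = 0.4230
  cell (3,2): −0.16·log₂0.16 = 0.4230
Sum = 2.893 bits.

2.893 bits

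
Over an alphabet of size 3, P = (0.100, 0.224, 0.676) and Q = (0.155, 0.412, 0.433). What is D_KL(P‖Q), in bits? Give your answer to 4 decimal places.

0.1743 bits

D(P‖Q) = Σ p·log₂(p/q).
  0.100·log₂(0.100/0.155) = -0.06323
  0.224·log₂(0.224/0.412) = -0.19693
  0.676·log₂(0.676/0.433) = 0.43444
D(P‖Q) = 0.1743 bits.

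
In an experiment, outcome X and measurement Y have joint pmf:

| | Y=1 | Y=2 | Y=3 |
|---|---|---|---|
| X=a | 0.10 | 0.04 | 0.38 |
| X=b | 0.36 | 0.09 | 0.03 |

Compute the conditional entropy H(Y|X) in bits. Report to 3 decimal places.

1.045 bits

Marginals: p(X) = (0.5200, 0.4800), p(Y) = (0.4600, 0.1300, 0.4100).
H(Y|X) = Σ p(X) · H(Y|X=·).
  X=a: p=0.5200, H(Y|X=a) = 1.0727
  X=b: p=0.4800, H(Y|X=b) = 1.0141
Weighted sum = 1.045 bits.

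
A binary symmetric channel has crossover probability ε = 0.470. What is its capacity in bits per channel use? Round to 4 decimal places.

Binary symmetric channel: C = 1 − h₂(ε) where h₂ is the binary entropy function.
h₂(0.470) = −0.470·log₂0.470 − 0.530·log₂0.530 = 0.9974.
C = 1 − 0.9974 = 0.0026 bits per channel use.

0.0026 bits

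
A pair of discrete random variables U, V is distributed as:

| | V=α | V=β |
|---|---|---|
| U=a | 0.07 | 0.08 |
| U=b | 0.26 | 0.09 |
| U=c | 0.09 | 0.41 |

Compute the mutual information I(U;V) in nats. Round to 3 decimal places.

0.141 nats

Marginals: p(U) = (0.1500, 0.3500, 0.5000), p(V) = (0.4200, 0.5800).
I(U;V) = H(U) + H(V) − H(U,V).
H(U) = 0.9986, H(V) = 0.6803, H(U,V) = 1.5374.
I(U;V) = 0.9986 + 0.6803 − 1.5374 = 0.141 nats.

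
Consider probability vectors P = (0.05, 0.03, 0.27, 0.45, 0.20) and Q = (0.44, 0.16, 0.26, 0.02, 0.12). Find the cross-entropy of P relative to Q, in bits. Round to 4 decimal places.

H(P,Q) = −Σ p·log₂ q.
  −0.05·log₂(0.44) = 0.05922
  −0.03·log₂(0.16) = 0.07932
  −0.27·log₂(0.26) = 0.52472
  −0.45·log₂(0.02) = 2.53974
  −0.20·log₂(0.12) = 0.61178
H(P,Q) = 3.8148 bits.

3.8148 bits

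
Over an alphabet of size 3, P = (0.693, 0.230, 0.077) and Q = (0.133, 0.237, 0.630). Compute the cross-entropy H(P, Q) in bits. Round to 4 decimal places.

H(P,Q) = −Σ p·log₂ q.
  −0.693·log₂(0.133) = 2.01698
  −0.230·log₂(0.237) = 0.47772
  −0.077·log₂(0.630) = 0.05133
H(P,Q) = 2.5460 bits.

2.5460 bits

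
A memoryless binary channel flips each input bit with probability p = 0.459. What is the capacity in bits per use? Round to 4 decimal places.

Binary symmetric channel: C = 1 − h₂(ε) where h₂ is the binary entropy function.
h₂(0.459) = −0.459·log₂0.459 − 0.541·log₂0.541 = 0.9951.
C = 1 − 0.9951 = 0.0049 bits per channel use.

0.0049 bits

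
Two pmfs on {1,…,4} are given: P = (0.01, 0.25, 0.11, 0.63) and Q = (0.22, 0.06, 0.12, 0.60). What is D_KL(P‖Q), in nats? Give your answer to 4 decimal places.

0.3470 nats

D(P‖Q) = Σ p·ln(p/q).
  0.01·ln(0.01/0.22) = -0.03091
  0.25·ln(0.25/0.06) = 0.35678
  0.11·ln(0.11/0.12) = -0.00957
  0.63·ln(0.63/0.60) = 0.03074
D(P‖Q) = 0.3470 nats.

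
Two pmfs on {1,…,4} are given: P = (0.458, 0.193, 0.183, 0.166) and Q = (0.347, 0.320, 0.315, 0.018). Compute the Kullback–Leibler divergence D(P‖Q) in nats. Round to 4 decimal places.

D(P‖Q) = Σ p·ln(p/q).
  0.458·ln(0.458/0.347) = 0.12712
  0.193·ln(0.193/0.320) = -0.09759
  0.183·ln(0.183/0.315) = -0.09938
  0.166·ln(0.166/0.018) = 0.36879
D(P‖Q) = 0.2989 nats.

0.2989 nats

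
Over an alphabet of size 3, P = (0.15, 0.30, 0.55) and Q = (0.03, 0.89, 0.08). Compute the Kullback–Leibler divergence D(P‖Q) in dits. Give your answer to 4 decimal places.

0.4237 dits

D(P‖Q) = Σ p·log₁₀(p/q).
  0.15·log₁₀(0.15/0.03) = 0.10485
  0.30·log₁₀(0.30/0.89) = -0.14168
  0.55·log₁₀(0.55/0.08) = 0.46050
D(P‖Q) = 0.4237 dits.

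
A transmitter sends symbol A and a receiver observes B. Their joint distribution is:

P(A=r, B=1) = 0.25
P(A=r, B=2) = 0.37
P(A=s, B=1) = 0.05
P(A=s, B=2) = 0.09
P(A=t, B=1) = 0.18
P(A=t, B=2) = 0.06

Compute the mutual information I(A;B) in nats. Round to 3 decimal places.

Marginals: p(A) = (0.6200, 0.1400, 0.2400), p(B) = (0.4800, 0.5200).
I(A;B) = H(A) + H(B) − H(A,B).
H(A) = 0.9141, H(B) = 0.6923, H(A,B) = 1.5584.
I(A;B) = 0.9141 + 0.6923 − 1.5584 = 0.048 nats.

0.048 nats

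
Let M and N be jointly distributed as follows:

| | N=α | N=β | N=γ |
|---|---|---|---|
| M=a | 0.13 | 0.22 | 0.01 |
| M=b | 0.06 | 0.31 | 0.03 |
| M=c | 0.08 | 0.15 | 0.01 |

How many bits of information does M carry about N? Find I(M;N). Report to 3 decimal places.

0.041 bits

Marginals: p(M) = (0.3600, 0.4000, 0.2400), p(N) = (0.2700, 0.6800, 0.0500).
I(M;N) = H(M) + H(N) − H(M,N).
H(M) = 1.5535, H(N) = 1.1045, H(M,N) = 2.6172.
I(M;N) = 1.5535 + 1.1045 − 2.6172 = 0.041 bits.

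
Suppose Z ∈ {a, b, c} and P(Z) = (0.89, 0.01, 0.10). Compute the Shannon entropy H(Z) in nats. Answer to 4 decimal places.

0.3800 nats

H(Z) = −Σ p·ln p.
  −(0.89)·ln(0.89) = 0.10372
  −(0.01)·ln(0.01) = 0.04605
  −(0.10)·ln(0.10) = 0.23026
Sum: 0.10372 + 0.04605 + 0.23026 = 0.3800 nats.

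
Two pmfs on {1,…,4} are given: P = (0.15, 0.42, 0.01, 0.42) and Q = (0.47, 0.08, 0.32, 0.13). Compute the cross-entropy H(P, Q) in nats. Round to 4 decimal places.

2.0423 nats

H(P,Q) = −Σ p·ln q.
  −0.15·ln(0.47) = 0.11325
  −0.42·ln(0.08) = 1.06081
  −0.01·ln(0.32) = 0.01139
  −0.42·ln(0.13) = 0.85689
H(P,Q) = 2.0423 nats.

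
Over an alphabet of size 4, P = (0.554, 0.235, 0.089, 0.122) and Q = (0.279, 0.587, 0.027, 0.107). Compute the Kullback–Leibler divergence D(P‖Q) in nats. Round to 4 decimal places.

D(P‖Q) = Σ p·ln(p/q).
  0.554·ln(0.554/0.279) = 0.38002
  0.235·ln(0.235/0.587) = -0.21513
  0.089·ln(0.089/0.027) = 0.10616
  0.122·ln(0.122/0.107) = 0.01601
D(P‖Q) = 0.2871 nats.

0.2871 nats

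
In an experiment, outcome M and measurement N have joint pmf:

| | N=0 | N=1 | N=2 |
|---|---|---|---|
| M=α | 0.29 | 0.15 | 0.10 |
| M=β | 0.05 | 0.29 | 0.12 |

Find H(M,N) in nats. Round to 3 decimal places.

1.637 nats

H(M,N) = −Σ p(x,y)·ln p(x,y) over all 6 cells.
  cell (α,0): −0.29·ln0.29 = 0.3590
  cell (α,1): −0.15·ln0.15 = 0.2846
  cell (α,2): −0.10·ln0.10 = 0.2303
  cell (β,0): −0.05·ln0.05 = 0.1498
  cell (β,1): −0.29·ln0.29 = 0.3590
  cell (β,2): −0.12·ln0.12 = 0.2544
Sum = 1.637 nats.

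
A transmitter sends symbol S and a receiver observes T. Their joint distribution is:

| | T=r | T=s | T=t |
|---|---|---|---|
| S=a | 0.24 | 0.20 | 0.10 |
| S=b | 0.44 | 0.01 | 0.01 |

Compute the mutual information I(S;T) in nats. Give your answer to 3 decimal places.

0.175 nats

Marginals: p(S) = (0.5400, 0.4600), p(T) = (0.6800, 0.2100, 0.1100).
I(S;T) = Σ p(x,y)·ln[p(x,y)/(p(x)p(y))].
  (a,r): 0.24·ln(0.6536) = -0.1021
  (a,s): 0.20·ln(1.7637) = 0.1135
  (a,t): 0.10·ln(1.6835) = 0.0521
  (b,r): 0.44·ln(1.4066) = 0.1501
  (b,s): 0.01·ln(0.1035) = -0.0227
  (b,t): 0.01·ln(0.1976) = -0.0162
Sum = 0.175 nats.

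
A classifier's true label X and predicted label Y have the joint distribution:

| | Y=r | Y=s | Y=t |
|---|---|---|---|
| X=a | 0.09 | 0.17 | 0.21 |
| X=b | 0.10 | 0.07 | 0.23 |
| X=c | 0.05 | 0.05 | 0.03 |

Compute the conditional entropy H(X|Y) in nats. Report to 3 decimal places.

0.949 nats

Chain rule: H(X|Y) = H(X,Y) − H(Y).
Marginals: p(X) = (0.4700, 0.4000, 0.1300), p(Y) = (0.2400, 0.2900, 0.4700).
H(X,Y) = 2.0049 nats; H(Y) = 1.0564 nats.
H(X|Y) = 2.0049 − 1.0564 = 0.949 nats.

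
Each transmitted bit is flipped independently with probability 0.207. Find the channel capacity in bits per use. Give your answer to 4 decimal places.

Binary symmetric channel: C = 1 − h₂(ε) where h₂ is the binary entropy function.
h₂(0.207) = −0.207·log₂0.207 − 0.793·log₂0.793 = 0.7357.
C = 1 − 0.7357 = 0.2643 bits per channel use.

0.2643 bits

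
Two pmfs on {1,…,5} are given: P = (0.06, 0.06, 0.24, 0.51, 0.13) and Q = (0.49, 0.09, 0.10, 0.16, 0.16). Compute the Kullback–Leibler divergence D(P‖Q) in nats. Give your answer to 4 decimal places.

0.6240 nats

D(P‖Q) = Σ p·ln(p/q).
  0.06·ln(0.06/0.49) = -0.12600
  0.06·ln(0.06/0.09) = -0.02433
  0.24·ln(0.24/0.10) = 0.21011
  0.51·ln(0.51/0.16) = 0.59121
  0.13·ln(0.13/0.16) = -0.02699
D(P‖Q) = 0.6240 nats.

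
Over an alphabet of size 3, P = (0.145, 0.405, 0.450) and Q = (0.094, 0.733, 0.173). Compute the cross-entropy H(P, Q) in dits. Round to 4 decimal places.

H(P,Q) = −Σ p·log₁₀ q.
  −0.145·log₁₀(0.094) = 0.14890
  −0.405·log₁₀(0.733) = 0.05463
  −0.450·log₁₀(0.173) = 0.34288
H(P,Q) = 0.5464 dits.

0.5464 dits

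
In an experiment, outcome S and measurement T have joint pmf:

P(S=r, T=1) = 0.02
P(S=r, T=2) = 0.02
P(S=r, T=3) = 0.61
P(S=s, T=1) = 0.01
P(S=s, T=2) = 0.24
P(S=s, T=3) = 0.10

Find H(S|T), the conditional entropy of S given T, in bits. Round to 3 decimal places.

Chain rule: H(S|T) = H(S,T) − H(T).
Marginals: p(S) = (0.6500, 0.3500), p(T) = (0.0300, 0.2600, 0.7100).
H(S,T) = 1.5535 bits; H(T) = 1.0079 bits.
H(S|T) = 1.5535 − 1.0079 = 0.546 bits.

0.546 bits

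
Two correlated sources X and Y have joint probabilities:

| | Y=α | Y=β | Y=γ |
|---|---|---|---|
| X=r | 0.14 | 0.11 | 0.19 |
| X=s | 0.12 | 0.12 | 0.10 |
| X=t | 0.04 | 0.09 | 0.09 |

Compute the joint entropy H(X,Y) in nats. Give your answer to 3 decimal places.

2.135 nats

H(X,Y) = −Σ p(x,y)·ln p(x,y) over all 9 cells.
  cell (r,α): −0.14·ln0.14 = 0.2753
  cell (r,β): −0.11·ln0.11 = 0.2428
  cell (r,γ): −0.19·ln0.19 = 0.3155
  cell (s,α): −0.12·ln0.12 = 0.2544
  cell (s,β): −0.12·ln0.12 = 0.2544
  cell (s,γ): −0.10·ln0.10 = 0.2303
  cell (t,α): −0.04·ln0.04 = 0.1288
  cell (t,β): −0.09·ln0.09 = 0.2167
  cell (t,γ): −0.09·ln0.09 = 0.2167
Sum = 2.135 nats.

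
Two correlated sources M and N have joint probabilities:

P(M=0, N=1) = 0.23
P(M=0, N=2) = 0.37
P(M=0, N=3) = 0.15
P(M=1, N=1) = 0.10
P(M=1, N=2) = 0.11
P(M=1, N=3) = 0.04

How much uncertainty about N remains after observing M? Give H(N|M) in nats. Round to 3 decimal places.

1.030 nats

Chain rule: H(N|M) = H(M,N) − H(M).
Marginals: p(M) = (0.7500, 0.2500), p(N) = (0.3300, 0.4800, 0.1900).
H(M,N) = 1.5923 nats; H(M) = 0.5623 nats.
H(N|M) = 1.5923 − 0.5623 = 1.030 nats.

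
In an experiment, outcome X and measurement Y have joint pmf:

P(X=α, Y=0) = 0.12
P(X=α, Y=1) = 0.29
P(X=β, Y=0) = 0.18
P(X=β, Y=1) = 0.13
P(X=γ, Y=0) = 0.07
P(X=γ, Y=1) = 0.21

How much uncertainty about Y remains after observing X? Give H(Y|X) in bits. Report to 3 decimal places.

0.889 bits

Marginals: p(X) = (0.4100, 0.3100, 0.2800), p(Y) = (0.3700, 0.6300).
H(Y|X) = Σ p(X) · H(Y|X=·).
  X=α: p=0.4100, H(Y|X=α) = 0.8722
  X=β: p=0.3100, H(Y|X=β) = 0.9812
  X=γ: p=0.2800, H(Y|X=γ) = 0.8113
Weighted sum = 0.889 bits.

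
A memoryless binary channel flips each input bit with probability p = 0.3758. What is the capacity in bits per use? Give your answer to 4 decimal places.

Binary symmetric channel: C = 1 − h₂(ε) where h₂ is the binary entropy function.
h₂(0.3758) = −0.3758·log₂0.3758 − 0.6242·log₂0.6242 = 0.9550.
C = 1 − 0.9550 = 0.0450 bits per channel use.

0.0450 bits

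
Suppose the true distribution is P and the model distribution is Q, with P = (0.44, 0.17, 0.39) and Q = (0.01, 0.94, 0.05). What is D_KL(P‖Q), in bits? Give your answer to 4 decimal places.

D(P‖Q) = Σ p·log₂(p/q).
  0.44·log₂(0.44/0.01) = 2.40215
  0.17·log₂(0.17/0.94) = -0.41941
  0.39·log₂(0.39/0.05) = 1.15575
D(P‖Q) = 3.1385 bits.

3.1385 bits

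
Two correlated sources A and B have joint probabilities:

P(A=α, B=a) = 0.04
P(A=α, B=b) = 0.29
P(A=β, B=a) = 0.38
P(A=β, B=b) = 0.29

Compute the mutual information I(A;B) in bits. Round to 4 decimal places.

Marginals: p(A) = (0.3300, 0.6700), p(B) = (0.4200, 0.5800).
I(A;B) = Σ p(x,y)·log₂[p(x,y)/(p(x)p(y))].
  (α,a): 0.04·log₂(0.2886) = -0.07171
  (α,b): 0.29·log₂(1.5152) = 0.17384
  (β,a): 0.38·log₂(1.3504) = 0.16468
  (β,b): 0.29·log₂(0.7463) = -0.12245
Sum = 0.1444 bits.

0.1444 bits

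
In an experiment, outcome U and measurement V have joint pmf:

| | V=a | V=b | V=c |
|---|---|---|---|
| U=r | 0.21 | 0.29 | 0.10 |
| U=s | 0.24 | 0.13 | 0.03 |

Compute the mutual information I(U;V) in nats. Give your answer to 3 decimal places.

0.032 nats

Marginals: p(U) = (0.6000, 0.4000), p(V) = (0.4500, 0.4200, 0.1300).
I(U;V) = Σ p(x,y)·ln[p(x,y)/(p(x)p(y))].
  (r,a): 0.21·ln(0.7778) = -0.0528
  (r,b): 0.29·ln(1.1508) = 0.0407
  (r,c): 0.10·ln(1.2821) = 0.0248
  (s,a): 0.24·ln(1.3333) = 0.0690
  (s,b): 0.13·ln(0.7738) = -0.0333
  (s,c): 0.03·ln(0.5769) = -0.0165
Sum = 0.032 nats.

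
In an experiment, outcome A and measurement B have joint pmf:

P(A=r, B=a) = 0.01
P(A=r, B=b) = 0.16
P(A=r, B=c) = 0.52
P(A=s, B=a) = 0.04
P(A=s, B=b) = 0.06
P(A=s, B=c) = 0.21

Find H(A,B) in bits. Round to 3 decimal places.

H(A,B) = −Σ p(x,y)·log₂ p(x,y) over all 6 cells.
  cell (r,a): −0.01·log₂0.01 = 0.0664
  cell (r,b): −0.16·log₂0.16 = 0.4230
  cell (r,c): −0.52·log₂0.52 = 0.4906
  cell (s,a): −0.04·log₂0.04 = 0.1858
  cell (s,b): −0.06·log₂0.06 = 0.2435
  cell (s,c): −0.21·log₂0.21 = 0.4728
Sum = 1.882 bits.

1.882 bits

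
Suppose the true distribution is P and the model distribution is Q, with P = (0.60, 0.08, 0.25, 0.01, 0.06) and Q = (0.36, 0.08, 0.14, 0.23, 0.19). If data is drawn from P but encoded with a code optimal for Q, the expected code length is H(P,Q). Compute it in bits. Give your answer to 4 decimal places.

H(P,Q) = −Σ p·log₂ q.
  −0.60·log₂(0.36) = 0.88436
  −0.08·log₂(0.08) = 0.29151
  −0.25·log₂(0.14) = 0.70913
  −0.01·log₂(0.23) = 0.02120
  −0.06·log₂(0.19) = 0.14376
H(P,Q) = 2.0500 bits.

2.0500 bits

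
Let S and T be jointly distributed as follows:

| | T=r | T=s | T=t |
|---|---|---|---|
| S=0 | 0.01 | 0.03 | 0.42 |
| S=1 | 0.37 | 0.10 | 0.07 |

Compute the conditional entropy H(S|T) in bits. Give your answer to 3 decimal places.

Chain rule: H(S|T) = H(S,T) − H(T).
Marginals: p(S) = (0.4600, 0.5400), p(T) = (0.3800, 0.1300, 0.4900).
H(S,T) = 1.8753 bits; H(T) = 1.4174 bits.
H(S|T) = 1.8753 − 1.4174 = 0.458 bits.

0.458 bits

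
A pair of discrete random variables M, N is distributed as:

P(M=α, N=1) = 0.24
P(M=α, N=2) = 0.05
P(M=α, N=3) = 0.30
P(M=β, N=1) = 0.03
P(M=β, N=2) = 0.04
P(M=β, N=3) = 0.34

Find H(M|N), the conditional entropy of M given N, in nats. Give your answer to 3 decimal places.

0.598 nats

Marginals: p(M) = (0.5900, 0.4100), p(N) = (0.2700, 0.0900, 0.6400).
H(M|N) = Σ p(N) · H(M|N=·).
  N=1: p=0.2700, H(M|N=1) = 0.3488
  N=2: p=0.0900, H(M|N=2) = 0.6870
  N=3: p=0.6400, H(M|N=3) = 0.6912
Weighted sum = 0.598 nats.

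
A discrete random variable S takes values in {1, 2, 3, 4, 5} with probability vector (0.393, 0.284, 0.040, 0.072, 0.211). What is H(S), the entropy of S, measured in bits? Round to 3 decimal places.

1.978 bits

H(S) = −Σ p·log₂ p.
  −(0.393)·log₂(0.393) = 0.5295
  −(0.284)·log₂(0.284) = 0.5158
  −(0.040)·log₂(0.040) = 0.1858
  −(0.072)·log₂(0.072) = 0.2733
  −(0.211)·log₂(0.211) = 0.4736
Sum: 0.5295 + 0.5158 + 0.1858 + 0.2733 + 0.4736 = 1.978 bits.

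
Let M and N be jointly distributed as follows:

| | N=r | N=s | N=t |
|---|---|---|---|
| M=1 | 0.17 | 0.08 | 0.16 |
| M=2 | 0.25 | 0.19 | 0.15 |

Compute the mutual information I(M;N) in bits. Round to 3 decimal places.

0.021 bits

Marginals: p(M) = (0.4100, 0.5900), p(N) = (0.4200, 0.2700, 0.3100).
I(M;N) = H(M) + H(N) − H(M,N).
H(M) = 0.9765, H(N) = 1.5595, H(M,N) = 2.5149.
I(M;N) = 0.9765 + 1.5595 − 2.5149 = 0.021 bits.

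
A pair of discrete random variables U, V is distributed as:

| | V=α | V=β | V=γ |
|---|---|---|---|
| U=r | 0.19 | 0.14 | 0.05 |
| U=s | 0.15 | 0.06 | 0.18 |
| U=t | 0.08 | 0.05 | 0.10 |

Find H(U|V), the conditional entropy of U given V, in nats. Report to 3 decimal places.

Chain rule: H(U|V) = H(U,V) − H(V).
Marginals: p(U) = (0.3800, 0.3900, 0.2300), p(V) = (0.4200, 0.2500, 0.3300).
H(U,V) = 2.0847 nats; H(V) = 1.0768 nats.
H(U|V) = 2.0847 − 1.0768 = 1.008 nats.

1.008 nats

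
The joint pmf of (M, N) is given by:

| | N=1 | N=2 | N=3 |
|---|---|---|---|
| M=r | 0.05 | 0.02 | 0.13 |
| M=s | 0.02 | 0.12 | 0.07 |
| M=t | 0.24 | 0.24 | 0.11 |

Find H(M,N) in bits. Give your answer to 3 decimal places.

H(M,N) = −Σ p(x,y)·log₂ p(x,y) over all 9 cells.
  cell (r,1): −0.05·log₂0.05 = 0.2161
  cell (r,2): −0.02·log₂0.02 = 0.1129
  cell (r,3): −0.13·log₂0.13 = 0.3826
  cell (s,1): −0.02·log₂0.02 = 0.1129
  cell (s,2): −0.12·log₂0.12 = 0.3671
  cell (s,3): −0.07·log₂0.07 = 0.2686
  cell (t,1): −0.24·log₂0.24 = 0.4941
  cell (t,2): −0.24·log₂0.24 = 0.4941
  cell (t,3): −0.11·log₂0.11 = 0.3503
Sum = 2.799 bits.

2.799 bits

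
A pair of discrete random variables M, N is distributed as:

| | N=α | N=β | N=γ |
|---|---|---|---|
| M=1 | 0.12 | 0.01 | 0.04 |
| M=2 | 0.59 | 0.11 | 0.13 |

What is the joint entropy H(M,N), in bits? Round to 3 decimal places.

1.801 bits

H(M,N) = −Σ p(x,y)·log₂ p(x,y) over all 6 cells.
  cell (1,α): −0.12·log₂0.12 = 0.3671
  cell (1,β): −0.01·log₂0.01 = 0.0664
  cell (1,γ): −0.04·log₂0.04 = 0.1858
  cell (2,α): −0.59·log₂0.59 = 0.4491
  cell (2,β): −0.11·log₂0.11 = 0.3503
  cell (2,γ): −0.13·log₂0.13 = 0.3826
Sum = 1.801 bits.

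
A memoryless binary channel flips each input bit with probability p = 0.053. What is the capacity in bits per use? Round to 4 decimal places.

0.7010 bits

Binary symmetric channel: C = 1 − h₂(ε) where h₂ is the binary entropy function.
h₂(0.053) = −0.053·log₂0.053 − 0.947·log₂0.947 = 0.2990.
C = 1 − 0.2990 = 0.7010 bits per channel use.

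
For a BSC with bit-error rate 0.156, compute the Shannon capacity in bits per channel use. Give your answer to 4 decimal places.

Binary symmetric channel: C = 1 − h₂(ε) where h₂ is the binary entropy function.
h₂(0.156) = −0.156·log₂0.156 − 0.844·log₂0.844 = 0.6247.
C = 1 − 0.6247 = 0.3753 bits per channel use.

0.3753 bits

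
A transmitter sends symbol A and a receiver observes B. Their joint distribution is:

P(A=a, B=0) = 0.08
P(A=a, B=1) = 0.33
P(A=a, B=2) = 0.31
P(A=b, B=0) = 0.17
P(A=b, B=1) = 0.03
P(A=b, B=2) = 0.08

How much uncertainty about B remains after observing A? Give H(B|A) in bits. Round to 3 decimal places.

1.366 bits

Marginals: p(A) = (0.7200, 0.2800), p(B) = (0.2500, 0.3600, 0.3900).
H(B|A) = Σ p(A) · H(B|A=·).
  A=a: p=0.7200, H(B|A=a) = 1.3915
  A=b: p=0.2800, H(B|A=b) = 1.2987
Weighted sum = 1.366 bits.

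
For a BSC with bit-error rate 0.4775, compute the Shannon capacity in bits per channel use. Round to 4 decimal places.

Binary symmetric channel: C = 1 − h₂(ε) where h₂ is the binary entropy function.
h₂(0.4775) = −0.4775·log₂0.4775 − 0.5225·log₂0.5225 = 0.9985.
C = 1 − 0.9985 = 0.0015 bits per channel use.

0.0015 bits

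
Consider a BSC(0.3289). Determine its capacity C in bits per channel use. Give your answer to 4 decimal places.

0.0862 bits

Binary symmetric channel: C = 1 − h₂(ε) where h₂ is the binary entropy function.
h₂(0.3289) = −0.3289·log₂0.3289 − 0.6711·log₂0.6711 = 0.9138.
C = 1 − 0.9138 = 0.0862 bits per channel use.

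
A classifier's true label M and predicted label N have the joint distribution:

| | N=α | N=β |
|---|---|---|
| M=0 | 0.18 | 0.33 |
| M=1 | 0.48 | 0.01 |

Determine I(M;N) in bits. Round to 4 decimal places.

Marginals: p(M) = (0.5100, 0.4900), p(N) = (0.6600, 0.3400).
I(M;N) = Σ p(x,y)·log₂[p(x,y)/(p(x)p(y))].
  (0,α): 0.18·log₂(0.5348) = -0.16255
  (0,β): 0.33·log₂(1.9031) = 0.30636
  (1,α): 0.48·log₂(1.4842) = 0.27346
  (1,β): 0.01·log₂(0.0600) = -0.04058
Sum = 0.3767 bits.

0.3767 bits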